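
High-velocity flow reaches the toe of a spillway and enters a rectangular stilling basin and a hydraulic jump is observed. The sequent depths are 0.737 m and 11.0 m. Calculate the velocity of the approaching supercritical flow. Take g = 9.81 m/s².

For a rectangular channel the momentum equation gives q² = ½·g·y₁·y₂·(y₁ + y₂) = ½×9.81×0.737×11.0×11.7 = 467.
q = √467 = 21.6 m²/s.
V₁ = q/y₁ = 21.6/0.737 = 29.3 m/s.

V₁ = 29.3 m/s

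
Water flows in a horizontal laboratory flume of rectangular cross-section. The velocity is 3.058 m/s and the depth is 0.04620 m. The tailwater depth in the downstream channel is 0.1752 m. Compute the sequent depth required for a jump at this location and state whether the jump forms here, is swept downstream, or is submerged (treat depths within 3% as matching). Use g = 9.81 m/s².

Fr₁ = V₁/√(g·y₁) = 3.058/√(9.81×0.04620) = 4.542.
Sequent-depth ratio: y₂/y₁ = ½[√(1 + 8Fr₁²) − 1] = ½[√166.06 − 1] = 5.943.
y₂ = 5.943 × 0.04620 = 0.2746 m.
Tailwater y_tw = 0.1752 m: y_tw < y₂, so the jump is swept downstream.

y₂ = 0.2746 m; the jump is swept downstream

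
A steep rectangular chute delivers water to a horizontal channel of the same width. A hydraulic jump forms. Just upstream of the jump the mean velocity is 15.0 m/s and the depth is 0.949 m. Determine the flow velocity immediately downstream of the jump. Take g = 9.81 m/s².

Fr₁ = V₁/√(g·y₁) = 15.0/√(9.81×0.949) = 4.92.
By Bélanger, y₂/y₁ = ½[√(1 + 8Fr₁²) − 1] = ½[√194.3 − 1] = 6.47.
y₂ = 6.47 × 0.949 = 6.14 m.
q = V₁·y₁ = 15.0 × 0.949 = 14.2 m²/s.
V₂ = q/y₂ = 14.2/6.14 = 2.32 m/s.

V₂ = 2.32 m/s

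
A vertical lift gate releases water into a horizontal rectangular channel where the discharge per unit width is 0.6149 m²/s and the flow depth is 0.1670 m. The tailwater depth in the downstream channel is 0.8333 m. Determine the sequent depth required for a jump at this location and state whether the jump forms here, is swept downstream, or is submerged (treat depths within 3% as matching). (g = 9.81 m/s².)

y₂ = 0.6010 m; the jump is submerged

V₁ = q/y₁ = 0.6149/0.1670 = 3.682 m/s. Fr₁ = V₁/√(g·y₁) = 3.682/√(9.81×0.1670) = 2.877.
Bélanger equation: y₂/y₁ = ½[√(1 + 8Fr₁²) − 1] = ½[√67.203 − 1] = 3.599.
y₂ = 3.599 × 0.1670 = 0.6010 m.
Tailwater y_tw = 0.8333 m: y_tw > y₂, so the jump is submerged.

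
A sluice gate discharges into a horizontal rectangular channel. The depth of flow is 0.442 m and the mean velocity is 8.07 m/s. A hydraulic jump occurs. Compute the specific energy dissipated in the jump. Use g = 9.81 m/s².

Fr₁ = V₁/√(g·y₁) = 8.07/√(9.81×0.442) = 3.88.
By Bélanger, y₂/y₁ = ½[√(1 + 8Fr₁²) − 1] = ½[√121.2 − 1] = 5.00.
y₂ = 5.00 × 0.442 = 2.21 m.
Head loss: ΔE = (y₂ − y₁)³/(4y₁y₂) = (2.21 − 0.442)³/(4×0.442×2.21) = 5.54/3.91 = 1.42 m.

ΔE = 1.42 m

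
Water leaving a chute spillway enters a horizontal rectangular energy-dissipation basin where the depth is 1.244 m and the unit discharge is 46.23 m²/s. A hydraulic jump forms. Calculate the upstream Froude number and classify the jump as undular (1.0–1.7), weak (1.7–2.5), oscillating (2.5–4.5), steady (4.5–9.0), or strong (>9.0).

Fr₁ = 10.64; strong jump

V₁ = q/y₁ = 46.23/1.244 = 37.16 m/s. Fr₁ = V₁/√(g·y₁) = 37.16/√(9.81×1.244) = 10.64.
Fr₁ = 10.64 lies in the strong range.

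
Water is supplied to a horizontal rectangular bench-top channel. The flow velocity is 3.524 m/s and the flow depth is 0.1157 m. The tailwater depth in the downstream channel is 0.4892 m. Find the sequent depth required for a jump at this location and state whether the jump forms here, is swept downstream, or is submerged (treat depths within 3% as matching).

Fr₁ = V₁/√(g·y₁) = 3.524/√(9.81×0.1157) = 3.308.
By Bélanger, y₂/y₁ = ½[√(1 + 8Fr₁²) − 1] = ½[√88.531 − 1] = 4.205.
y₂ = 4.205 × 0.1157 = 0.4865 m.
Tailwater y_tw = 0.4892 m: y_tw ≈ y₂, so the jump forms here.

y₂ = 0.4865 m; the jump forms here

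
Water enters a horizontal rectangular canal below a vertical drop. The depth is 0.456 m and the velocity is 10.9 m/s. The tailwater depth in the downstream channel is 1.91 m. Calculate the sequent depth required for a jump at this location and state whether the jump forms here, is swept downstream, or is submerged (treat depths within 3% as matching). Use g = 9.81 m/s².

y₂ = 3.10 m; the jump is swept downstream

Fr₁ = V₁/√(g·y₁) = 10.9/√(9.81×0.456) = 5.15.
By Bélanger, y₂/y₁ = ½[√(1 + 8Fr₁²) − 1] = ½[√213.5 − 1] = 6.81.
y₂ = 6.81 × 0.456 = 3.10 m.
Tailwater y_tw = 1.91 m: y_tw < y₂, so the jump is swept downstream.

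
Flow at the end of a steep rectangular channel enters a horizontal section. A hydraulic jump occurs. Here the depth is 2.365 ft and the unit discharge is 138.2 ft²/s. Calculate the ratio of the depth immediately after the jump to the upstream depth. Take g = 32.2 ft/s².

V₁ = q/y₁ = 138.2/2.365 = 58.44 ft/s. Fr₁ = V₁/√(g·y₁) = 58.44/√(32.2×2.365) = 6.696.
By Bélanger, y₂/y₁ = ½[√(1 + 8Fr₁²) − 1] = ½[√359.72 − 1] = 8.983.

y₂/y₁ = 8.983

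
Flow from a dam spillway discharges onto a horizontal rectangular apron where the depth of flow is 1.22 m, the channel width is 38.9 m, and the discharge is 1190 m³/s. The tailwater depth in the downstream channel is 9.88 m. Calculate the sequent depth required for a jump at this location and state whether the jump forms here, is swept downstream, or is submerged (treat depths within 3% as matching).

y₂ = 11.9 m; the jump is swept downstream

q = Q/b = 1190/38.9 = 30.6 m²/s; V₁ = q/y₁ = 25.1 m/s. Fr₁ = V₁/√(g·y₁) = 7.25.
Sequent-depth ratio: y₂/y₁ = ½[√(1 + 8Fr₁²) − 1] = ½[√421.3 − 1] = 9.76.
y₂ = 9.76 × 1.22 = 11.9 m.
Tailwater y_tw = 9.88 m: y_tw < y₂, so the jump is swept downstream.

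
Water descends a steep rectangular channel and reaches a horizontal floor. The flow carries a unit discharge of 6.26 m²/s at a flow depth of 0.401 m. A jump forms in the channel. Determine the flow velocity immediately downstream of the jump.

V₁ = q/y₁ = 6.26/0.401 = 15.6 m/s. Fr₁ = V₁/√(g·y₁) = 15.6/√(9.81×0.401) = 7.87.
From the momentum equation for a rectangular channel, y₂/y₁ = ½[√(1 + 8Fr₁²) − 1] = ½[√496.6 − 1] = 10.6.
y₂ = 10.6 × 0.401 = 4.27 m.
V₂ = q/y₂ = 6.26/4.27 = 1.47 m/s.

V₂ = 1.47 m/s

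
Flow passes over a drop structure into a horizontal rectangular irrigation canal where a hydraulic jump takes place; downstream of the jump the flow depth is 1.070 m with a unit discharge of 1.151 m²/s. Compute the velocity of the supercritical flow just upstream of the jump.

V₂ = q/y₂ = 1.151/1.070 = 1.076 m/s; Fr₂ = V₂/√(g·y₂) = 0.3320.
Since the conjugate-depth ratio holds either way, y₁/y₂ = ½[√(1 + 8Fr₂²) − 1] = ½[√1.8819 − 1] = 0.1859.
y₁ = 0.1859 × 1.070 = 0.1989 m.
V₁ = q/y₁ = 1.151/0.1989 = 5.786 m/s.

V₁ = 5.786 m/s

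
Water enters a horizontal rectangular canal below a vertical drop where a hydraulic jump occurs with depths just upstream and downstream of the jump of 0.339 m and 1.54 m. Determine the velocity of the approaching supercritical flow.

For a rectangular channel the momentum equation gives q² = ½·g·y₁·y₂·(y₁ + y₂) = ½×9.81×0.339×1.54×1.88 = 4.81.
q = √4.81 = 2.19 m²/s.
V₁ = q/y₁ = 2.19/0.339 = 6.47 m/s.

V₁ = 6.47 m/s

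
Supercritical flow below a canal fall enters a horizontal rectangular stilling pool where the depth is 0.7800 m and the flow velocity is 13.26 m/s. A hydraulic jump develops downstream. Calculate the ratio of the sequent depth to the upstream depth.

y₂/y₁ = 6.298

Fr₁ = V₁/√(g·y₁) = 13.26/√(9.81×0.7800) = 4.794.
Bélanger equation: y₂/y₁ = ½[√(1 + 8Fr₁²) − 1] = ½[√184.83 − 1] = 6.298.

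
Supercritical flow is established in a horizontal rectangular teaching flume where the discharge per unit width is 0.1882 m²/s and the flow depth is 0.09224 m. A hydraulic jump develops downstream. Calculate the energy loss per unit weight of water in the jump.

ΔE = 0.03495 m

V₁ = q/y₁ = 0.1882/0.09224 = 2.040 m/s. Fr₁ = V₁/√(g·y₁) = 2.040/√(9.81×0.09224) = 2.145.
From the momentum equation for a rectangular channel, y₂/y₁ = ½[√(1 + 8Fr₁²) − 1] = ½[√37.805 − 1] = 2.574.
y₂ = 2.574 × 0.09224 = 0.2375 m.
V₂ = q/y₂ = 0.1882/0.2375 = 0.7926 m/s. E₁ = y₁ + V₁²/2g = 0.3044 m; E₂ = y₂ + V₂²/2g = 0.2695 m. ΔE = E₁ − E₂ = 0.03495 m.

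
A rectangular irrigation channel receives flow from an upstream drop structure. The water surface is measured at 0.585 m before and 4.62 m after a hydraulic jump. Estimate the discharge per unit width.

q = 8.31 m²/s

For a rectangular channel the momentum equation gives q² = ½·g·y₁·y₂·(y₁ + y₂) = ½×9.81×0.585×4.62×5.21 = 69.0.
q = √69.0 = 8.31 m²/s.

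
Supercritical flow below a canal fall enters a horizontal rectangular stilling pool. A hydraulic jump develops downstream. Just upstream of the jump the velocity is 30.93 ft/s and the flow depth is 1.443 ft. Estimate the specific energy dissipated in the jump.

Fr₁ = V₁/√(g·y₁) = 30.93/√(32.2×1.443) = 4.538.
Bélanger equation: y₂/y₁ = ½[√(1 + 8Fr₁²) − 1] = ½[√165.71 − 1] = 5.936.
y₂ = 5.936 × 1.443 = 8.566 ft.
Head loss: ΔE = (y₂ − y₁)³/(4y₁y₂) = (8.566 − 1.443)³/(4×1.443×8.566) = 361.5/49.44 = 7.310 ft.

ΔE = 7.310 ft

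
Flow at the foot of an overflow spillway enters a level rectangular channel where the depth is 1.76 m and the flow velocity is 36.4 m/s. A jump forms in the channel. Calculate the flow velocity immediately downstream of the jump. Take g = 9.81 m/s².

Fr₁ = V₁/√(g·y₁) = 36.4/√(9.81×1.76) = 8.76.
Conjugate-depth relation: y₂/y₁ = ½[√(1 + 8Fr₁²) − 1] = ½[√614.9 − 1] = 11.9.
y₂ = 11.9 × 1.76 = 20.9 m.
q = V₁·y₁ = 36.4 × 1.76 = 64.1 m²/s.
V₂ = q/y₂ = 64.1/20.9 = 3.06 m/s.

V₂ = 3.06 m/s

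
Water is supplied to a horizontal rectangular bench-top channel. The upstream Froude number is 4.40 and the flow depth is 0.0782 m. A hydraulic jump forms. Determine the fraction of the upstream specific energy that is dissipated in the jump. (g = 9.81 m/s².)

ΔE/E₁ = 0.435 (43.5%)

Fr₁ = 4.40 (given).
Conjugate-depth relation: y₂/y₁ = ½[√(1 + 8Fr₁²) − 1] = ½[√155.9 − 1] = 5.74.
y₂ = 5.74 × 0.0782 = 0.449 m.
E₁ = y₁(1 + Fr₁²/2) = 0.0782×(1 + 4.40²/2) = 0.835 m. ΔE = (y₂ − y₁)³/(4y₁y₂) = 0.363 m. ΔE/E₁ = 0.363/0.835 = 0.435.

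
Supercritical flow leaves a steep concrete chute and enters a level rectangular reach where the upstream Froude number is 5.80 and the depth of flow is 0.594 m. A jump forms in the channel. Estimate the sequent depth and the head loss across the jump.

Fr₁ = 5.80 (given).
By Bélanger, y₂/y₁ = ½[√(1 + 8Fr₁²) − 1] = ½[√270.1 − 1] = 7.72.
y₂ = 7.72 × 0.594 = 4.58 m.
Head loss: ΔE = (y₂ − y₁)³/(4y₁y₂) = (4.58 − 0.594)³/(4×0.594×4.58) = 63.5/10.9 = 5.83 m.

y₂ = 4.58 m; ΔE = 5.83 m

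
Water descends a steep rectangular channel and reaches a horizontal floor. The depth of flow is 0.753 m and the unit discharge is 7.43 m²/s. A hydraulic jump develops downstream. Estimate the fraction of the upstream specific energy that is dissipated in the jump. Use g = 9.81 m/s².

V₁ = q/y₁ = 7.43/0.753 = 9.87 m/s. Fr₁ = V₁/√(g·y₁) = 9.87/√(9.81×0.753) = 3.63.
Conjugate-depth relation: y₂/y₁ = ½[√(1 + 8Fr₁²) − 1] = ½[√106.4 − 1] = 4.66.
y₂ = 4.66 × 0.753 = 3.51 m.
E₁ = y₁ + V₁²/2g = 5.72 m. ΔE = (y₂ − y₁)³/(4y₁y₂) = 1.98 m. ΔE/E₁ = 1.98/5.72 = 0.346.

ΔE/E₁ = 0.346 (34.6%)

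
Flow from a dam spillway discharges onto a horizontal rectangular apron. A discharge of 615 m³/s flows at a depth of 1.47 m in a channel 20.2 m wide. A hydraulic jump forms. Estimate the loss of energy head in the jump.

q = Q/b = 615/20.2 = 30.4 m²/s; V₁ = q/y₁ = 20.7 m/s. Fr₁ = V₁/√(g·y₁) = 5.45.
Sequent-depth ratio: y₂/y₁ = ½[√(1 + 8Fr₁²) − 1] = ½[√239.0 − 1] = 7.23.
y₂ = 7.23 × 1.47 = 10.6 m.
V₂ = q/y₂ = 30.4/10.6 = 2.86 m/s. E₁ = y₁ + V₁²/2g = 23.3 m; E₂ = y₂ + V₂²/2g = 11.0 m. ΔE = E₁ − E₂ = 12.3 m.

ΔE = 12.3 m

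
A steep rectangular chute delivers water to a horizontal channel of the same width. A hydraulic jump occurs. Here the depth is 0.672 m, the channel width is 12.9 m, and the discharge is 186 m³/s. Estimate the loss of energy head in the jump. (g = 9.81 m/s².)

ΔE = 16.3 m

q = Q/b = 186/12.9 = 14.4 m²/s; V₁ = q/y₁ = 21.5 m/s. Fr₁ = V₁/√(g·y₁) = 8.36.
Bélanger equation: y₂/y₁ = ½[√(1 + 8Fr₁²) − 1] = ½[√559.7 − 1] = 11.3.
y₂ = 11.3 × 0.672 = 7.61 m.
V₂ = q/y₂ = 14.4/7.61 = 1.89 m/s. E₁ = y₁ + V₁²/2g = 24.1 m; E₂ = y₂ + V₂²/2g = 7.80 m. ΔE = E₁ − E₂ = 16.3 m.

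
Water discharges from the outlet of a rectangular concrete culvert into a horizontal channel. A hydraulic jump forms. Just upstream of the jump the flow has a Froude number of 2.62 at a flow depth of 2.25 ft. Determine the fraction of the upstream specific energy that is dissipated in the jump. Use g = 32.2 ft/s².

Fr₁ = 2.62 (given).
Conjugate-depth relation: y₂/y₁ = ½[√(1 + 8Fr₁²) − 1] = ½[√55.92 − 1] = 3.24.
y₂ = 3.24 × 2.25 = 7.29 ft.
E₁ = y₁(1 + Fr₁²/2) = 2.25×(1 + 2.62²/2) = 9.97 ft. ΔE = (y₂ − y₁)³/(4y₁y₂) = 1.95 ft. ΔE/E₁ = 1.95/9.97 = 0.195.

ΔE/E₁ = 0.195 (19.5%)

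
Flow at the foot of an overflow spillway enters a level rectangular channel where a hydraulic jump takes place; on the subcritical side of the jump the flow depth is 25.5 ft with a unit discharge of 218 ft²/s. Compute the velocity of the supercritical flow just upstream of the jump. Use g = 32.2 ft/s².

V₂ = q/y₂ = 218/25.5 = 8.55 ft/s; Fr₂ = V₂/√(g·y₂) = 0.298.
The Bélanger relation is symmetric: y₁/y₂ = ½[√(1 + 8Fr₂²) − 1] = ½[√1.712 − 1] = 0.154.
y₁ = 0.154 × 25.5 = 3.93 ft.
V₁ = q/y₁ = 218/3.93 = 55.4 ft/s.

V₁ = 55.4 ft/s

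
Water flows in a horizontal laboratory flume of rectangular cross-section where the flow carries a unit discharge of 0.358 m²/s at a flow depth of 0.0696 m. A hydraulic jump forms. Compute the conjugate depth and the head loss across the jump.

y₂ = 0.579 m; ΔE = 0.820 m

V₁ = q/y₁ = 0.358/0.0696 = 5.14 m/s. Fr₁ = V₁/√(g·y₁) = 5.14/√(9.81×0.0696) = 6.22.
From the momentum equation for a rectangular channel, y₂/y₁ = ½[√(1 + 8Fr₁²) − 1] = ½[√311.0 − 1] = 8.32.
y₂ = 8.32 × 0.0696 = 0.579 m.
Head loss: ΔE = (y₂ − y₁)³/(4y₁y₂) = (0.579 − 0.0696)³/(4×0.0696×0.579) = 0.132/0.161 = 0.820 m.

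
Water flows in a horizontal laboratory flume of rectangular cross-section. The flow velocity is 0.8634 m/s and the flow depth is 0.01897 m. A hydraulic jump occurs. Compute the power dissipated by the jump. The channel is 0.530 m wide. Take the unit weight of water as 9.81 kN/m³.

P = 0.0004415 kW

Fr₁ = V₁/√(g·y₁) = 0.8634/√(9.81×0.01897) = 2.001.
Sequent-depth ratio: y₂/y₁ = ½[√(1 + 8Fr₁²) − 1] = ½[√33.046 − 1] = 2.374.
y₂ = 2.374 × 0.01897 = 0.04504 m.
Head loss: ΔE = (y₂ − y₁)³/(4y₁y₂) = (0.04504 − 0.01897)³/(4×0.01897×0.04504) = 0.00001772/0.003418 = 0.005185 m.
q = V₁·y₁ = 0.8634 × 0.01897 = 0.01638 m²/s. Q = q·b = 0.01638 × 0.530 = 0.008681 m³/s. P = γ·Q·ΔE = 9.81 × 0.008681 × 0.005185 = 0.0004415 kW.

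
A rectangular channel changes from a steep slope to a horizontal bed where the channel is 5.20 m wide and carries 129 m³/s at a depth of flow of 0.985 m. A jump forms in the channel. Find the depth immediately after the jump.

y₂ = 10.8 m

q = Q/b = 129/5.20 = 24.8 m²/s; V₁ = q/y₁ = 25.2 m/s. Fr₁ = V₁/√(g·y₁) = 8.10.
By Bélanger, y₂/y₁ = ½[√(1 + 8Fr₁²) − 1] = ½[√526.2 − 1] = 11.0.
y₂ = 11.0 × 0.985 = 10.8 m.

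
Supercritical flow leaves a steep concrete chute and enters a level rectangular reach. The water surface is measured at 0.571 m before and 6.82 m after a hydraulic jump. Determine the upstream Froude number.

Fr₁ = 8.79

For a rectangular channel the momentum equation gives q² = ½·g·y₁·y₂·(y₁ + y₂) = ½×9.81×0.571×6.82×7.39 = 141.
q = √141 = 11.9 m²/s.
V₁ = q/y₁ = 20.8 m/s; Fr₁ = V₁/√(g·y₁) = 8.79.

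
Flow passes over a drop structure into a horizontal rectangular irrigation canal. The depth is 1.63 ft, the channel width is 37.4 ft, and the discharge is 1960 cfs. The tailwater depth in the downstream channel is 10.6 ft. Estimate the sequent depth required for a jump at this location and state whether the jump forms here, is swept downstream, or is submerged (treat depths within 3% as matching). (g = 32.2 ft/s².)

q = Q/b = 1960/37.4 = 52.4 ft²/s; V₁ = q/y₁ = 32.2 ft/s. Fr₁ = V₁/√(g·y₁) = 4.44.
Bélanger equation: y₂/y₁ = ½[√(1 + 8Fr₁²) − 1] = ½[√158.6 − 1] = 5.80.
y₂ = 5.80 × 1.63 = 9.45 ft.
Tailwater y_tw = 10.6 ft: y_tw > y₂, so the jump is submerged.

y₂ = 9.45 ft; the jump is submerged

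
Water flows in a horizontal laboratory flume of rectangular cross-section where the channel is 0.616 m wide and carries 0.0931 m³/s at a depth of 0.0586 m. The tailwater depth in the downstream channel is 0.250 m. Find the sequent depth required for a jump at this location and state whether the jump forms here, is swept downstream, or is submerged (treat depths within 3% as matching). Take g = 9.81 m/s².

y₂ = 0.254 m; the jump forms here

q = Q/b = 0.0931/0.616 = 0.151 m²/s; V₁ = q/y₁ = 2.58 m/s. Fr₁ = V₁/√(g·y₁) = 3.40.
By Bélanger, y₂/y₁ = ½[√(1 + 8Fr₁²) − 1] = ½[√93.57 − 1] = 4.34.
y₂ = 4.34 × 0.0586 = 0.254 m.
Tailwater y_tw = 0.250 m: y_tw ≈ y₂, so the jump forms here.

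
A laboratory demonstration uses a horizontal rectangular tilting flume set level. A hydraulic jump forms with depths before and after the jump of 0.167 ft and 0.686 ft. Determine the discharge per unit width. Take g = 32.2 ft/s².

For a rectangular channel the momentum equation gives q² = ½·g·y₁·y₂·(y₁ + y₂) = ½×32.2×0.167×0.686×0.853 = 1.57.
q = √1.57 = 1.25 ft²/s.

q = 1.25 ft²/s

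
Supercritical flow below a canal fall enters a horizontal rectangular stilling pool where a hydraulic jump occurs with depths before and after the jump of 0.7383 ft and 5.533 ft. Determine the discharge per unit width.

For a rectangular channel the momentum equation gives q² = ½·g·y₁·y₂·(y₁ + y₂) = ½×32.2×0.7383×5.533×6.271 = 412.5.
q = √412.5 = 20.31 ft²/s.

q = 20.31 ft²/s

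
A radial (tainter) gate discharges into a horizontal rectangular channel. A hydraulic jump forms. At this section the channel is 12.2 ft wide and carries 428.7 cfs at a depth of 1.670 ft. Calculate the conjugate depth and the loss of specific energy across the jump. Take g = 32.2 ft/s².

q = Q/b = 428.7/12.2 = 35.14 ft²/s; V₁ = q/y₁ = 21.04 ft/s. Fr₁ = V₁/√(g·y₁) = 2.869.
By Bélanger, y₂/y₁ = ½[√(1 + 8Fr₁²) − 1] = ½[√66.868 − 1] = 3.589.
y₂ = 3.589 × 1.670 = 5.993 ft.
V₂ = q/y₂ = 35.14/5.993 = 5.863 ft/s. E₁ = y₁ + V₁²/2g = 8.545 ft; E₂ = y₂ + V₂²/2g = 6.527 ft. ΔE = E₁ − E₂ = 2.018 ft.

y₂ = 5.993 ft; ΔE = 2.018 ft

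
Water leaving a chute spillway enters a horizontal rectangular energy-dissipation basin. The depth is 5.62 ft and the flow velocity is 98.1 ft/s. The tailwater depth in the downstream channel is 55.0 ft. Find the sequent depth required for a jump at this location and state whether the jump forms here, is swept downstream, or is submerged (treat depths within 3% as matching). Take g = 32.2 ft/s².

y₂ = 55.2 ft; the jump forms here

Fr₁ = V₁/√(g·y₁) = 98.1/√(32.2×5.62) = 7.29.
By Bélanger, y₂/y₁ = ½[√(1 + 8Fr₁²) − 1] = ½[√426.4 − 1] = 9.83.
y₂ = 9.83 × 5.62 = 55.2 ft.
Tailwater y_tw = 55.0 ft: y_tw ≈ y₂, so the jump forms here.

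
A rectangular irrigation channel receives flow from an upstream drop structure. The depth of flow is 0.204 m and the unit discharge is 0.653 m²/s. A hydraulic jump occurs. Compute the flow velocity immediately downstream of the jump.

V₁ = q/y₁ = 0.653/0.204 = 3.20 m/s. Fr₁ = V₁/√(g·y₁) = 3.20/√(9.81×0.204) = 2.26.
From the momentum equation for a rectangular channel, y₂/y₁ = ½[√(1 + 8Fr₁²) − 1] = ½[√41.96 − 1] = 2.74.
y₂ = 2.74 × 0.204 = 0.559 m.
V₂ = q/y₂ = 0.653/0.559 = 1.17 m/s.

V₂ = 1.17 m/s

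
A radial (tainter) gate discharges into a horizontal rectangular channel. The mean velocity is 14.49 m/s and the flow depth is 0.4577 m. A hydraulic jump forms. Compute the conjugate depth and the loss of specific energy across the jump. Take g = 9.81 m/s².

y₂ = 4.203 m; ΔE = 6.829 m

Fr₁ = V₁/√(g·y₁) = 14.49/√(9.81×0.4577) = 6.838.
From the momentum equation for a rectangular channel, y₂/y₁ = ½[√(1 + 8Fr₁²) − 1] = ½[√375.09 − 1] = 9.184.
y₂ = 9.184 × 0.4577 = 4.203 m.
Head loss: ΔE = (y₂ − y₁)³/(4y₁y₂) = (4.203 − 0.4577)³/(4×0.4577×4.203) = 52.55/7.695 = 6.829 m.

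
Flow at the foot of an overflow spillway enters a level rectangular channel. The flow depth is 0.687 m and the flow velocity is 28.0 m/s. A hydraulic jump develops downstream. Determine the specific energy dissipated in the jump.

ΔE = 30.3 m

Fr₁ = V₁/√(g·y₁) = 28.0/√(9.81×0.687) = 10.8.
Sequent-depth ratio: y₂/y₁ = ½[√(1 + 8Fr₁²) − 1] = ½[√931.6 − 1] = 14.8.
y₂ = 14.8 × 0.687 = 10.1 m.
Head loss: ΔE = (y₂ − y₁)³/(4y₁y₂) = (10.1 − 0.687)³/(4×0.687×10.1) = 845/27.9 = 30.3 m.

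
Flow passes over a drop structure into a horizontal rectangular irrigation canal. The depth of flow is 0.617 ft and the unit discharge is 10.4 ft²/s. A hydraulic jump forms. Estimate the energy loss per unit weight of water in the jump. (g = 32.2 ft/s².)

V₁ = q/y₁ = 10.4/0.617 = 16.9 ft/s. Fr₁ = V₁/√(g·y₁) = 16.9/√(32.2×0.617) = 3.78.
By Bélanger, y₂/y₁ = ½[√(1 + 8Fr₁²) − 1] = ½[√115.4 − 1] = 4.87.
y₂ = 4.87 × 0.617 = 3.01 ft.
Head loss: ΔE = (y₂ − y₁)³/(4y₁y₂) = (3.01 − 0.617)³/(4×0.617×3.01) = 13.6/7.42 = 1.84 ft.

ΔE = 1.84 ft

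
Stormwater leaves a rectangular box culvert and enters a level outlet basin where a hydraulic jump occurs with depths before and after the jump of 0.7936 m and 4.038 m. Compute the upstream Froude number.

Fr₁ = 3.936

For a rectangular channel the momentum equation gives q² = ½·g·y₁·y₂·(y₁ + y₂) = ½×9.81×0.7936×4.038×4.832 = 75.94.
q = √75.94 = 8.715 m²/s.
V₁ = q/y₁ = 10.98 m/s; Fr₁ = V₁/√(g·y₁) = 3.936.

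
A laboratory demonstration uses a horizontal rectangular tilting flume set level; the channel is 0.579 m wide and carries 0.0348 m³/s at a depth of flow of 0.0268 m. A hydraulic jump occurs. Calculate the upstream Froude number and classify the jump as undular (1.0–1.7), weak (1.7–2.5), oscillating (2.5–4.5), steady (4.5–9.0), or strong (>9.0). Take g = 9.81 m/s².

q = Q/b = 0.0348/0.579 = 0.0601 m²/s; V₁ = q/y₁ = 2.24 m/s. Fr₁ = V₁/√(g·y₁) = 4.37.
Fr₁ = 4.37 lies in the oscillating range.

Fr₁ = 4.37; oscillating jump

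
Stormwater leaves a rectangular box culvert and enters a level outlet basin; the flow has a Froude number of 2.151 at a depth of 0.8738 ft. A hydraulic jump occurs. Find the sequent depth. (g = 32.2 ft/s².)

Fr₁ = 2.151 (given).
Sequent-depth ratio: y₂/y₁ = ½[√(1 + 8Fr₁²) − 1] = ½[√38.014 − 1] = 2.583.
y₂ = 2.583 × 0.8738 = 2.257 ft.

y₂ = 2.257 ft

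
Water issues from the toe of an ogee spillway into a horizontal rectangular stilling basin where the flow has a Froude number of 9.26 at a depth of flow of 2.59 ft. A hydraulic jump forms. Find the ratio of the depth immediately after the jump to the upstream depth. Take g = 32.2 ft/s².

y₂/y₁ = 12.6

Fr₁ = 9.26 (given).
From the momentum equation for a rectangular channel, y₂/y₁ = ½[√(1 + 8Fr₁²) − 1] = ½[√687.0 − 1] = 12.6.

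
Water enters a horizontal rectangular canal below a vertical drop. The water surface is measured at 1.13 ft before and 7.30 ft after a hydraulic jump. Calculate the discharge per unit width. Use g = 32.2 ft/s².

For a rectangular channel the momentum equation gives q² = ½·g·y₁·y₂·(y₁ + y₂) = ½×32.2×1.13×7.30×8.43 = 1120.
q = √1120 = 33.5 ft²/s.

q = 33.5 ft²/s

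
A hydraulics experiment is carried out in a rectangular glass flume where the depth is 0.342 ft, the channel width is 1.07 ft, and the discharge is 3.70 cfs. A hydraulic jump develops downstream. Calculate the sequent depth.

y₂ = 1.31 ft

q = Q/b = 3.70/1.07 = 3.46 ft²/s; V₁ = q/y₁ = 10.1 ft/s. Fr₁ = V₁/√(g·y₁) = 3.05.
By Bélanger, y₂/y₁ = ½[√(1 + 8Fr₁²) − 1] = ½[√75.27 − 1] = 3.84.
y₂ = 3.84 × 0.342 = 1.31 ft.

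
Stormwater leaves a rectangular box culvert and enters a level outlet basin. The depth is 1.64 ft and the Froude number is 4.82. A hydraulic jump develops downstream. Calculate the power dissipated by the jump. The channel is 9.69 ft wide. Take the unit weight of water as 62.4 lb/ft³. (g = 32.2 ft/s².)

P = 621 hp

Fr₁ = 4.82 (given).
From the momentum equation for a rectangular channel, y₂/y₁ = ½[√(1 + 8Fr₁²) − 1] = ½[√186.9 − 1] = 6.33.
y₂ = 6.33 × 1.64 = 10.4 ft.
V₁ = Fr₁·√(g·y₁) = 4.82×√(32.2×1.64) = 35.0 ft/s; q = V₁·y₁ = 57.4 ft²/s. V₂ = q/y₂ = 57.4/10.4 = 5.53 ft/s. E₁ = y₁ + V₁²/2g = 20.7 ft; E₂ = y₂ + V₂²/2g = 10.9 ft. ΔE = E₁ − E₂ = 9.83 ft.
Q = q·b = 57.4 × 9.69 = 557 cfs. P = γ·Q·ΔE/550 = 62.4 × 557 × 9.83 / 550 = 621 hp.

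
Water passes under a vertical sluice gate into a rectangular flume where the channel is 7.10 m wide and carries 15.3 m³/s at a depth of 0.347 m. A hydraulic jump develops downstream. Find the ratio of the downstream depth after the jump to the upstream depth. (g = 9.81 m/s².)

q = Q/b = 15.3/7.10 = 2.15 m²/s; V₁ = q/y₁ = 6.21 m/s. Fr₁ = V₁/√(g·y₁) = 3.37.
Bélanger equation: y₂/y₁ = ½[√(1 + 8Fr₁²) − 1] = ½[√91.64 − 1] = 4.29.

y₂/y₁ = 4.29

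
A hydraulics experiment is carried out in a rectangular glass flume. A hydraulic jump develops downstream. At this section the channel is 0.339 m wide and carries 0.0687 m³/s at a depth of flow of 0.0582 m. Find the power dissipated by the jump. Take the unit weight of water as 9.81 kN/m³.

q = Q/b = 0.0687/0.339 = 0.203 m²/s; V₁ = q/y₁ = 3.48 m/s. Fr₁ = V₁/√(g·y₁) = 4.61.
Bélanger equation: y₂/y₁ = ½[√(1 + 8Fr₁²) − 1] = ½[√170.9 − 1] = 6.04.
y₂ = 6.04 × 0.0582 = 0.351 m.
V₂ = q/y₂ = 0.203/0.351 = 0.577 m/s. E₁ = y₁ + V₁²/2g = 0.676 m; E₂ = y₂ + V₂²/2g = 0.368 m. ΔE = E₁ − E₂ = 0.308 m.
P = γ·Q·ΔE = 9.81 × 0.0687 × 0.308 = 0.208 kW.

P = 0.208 kW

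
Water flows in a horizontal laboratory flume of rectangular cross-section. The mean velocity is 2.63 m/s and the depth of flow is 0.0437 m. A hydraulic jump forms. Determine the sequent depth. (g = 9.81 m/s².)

y₂ = 0.227 m

Fr₁ = V₁/√(g·y₁) = 2.63/√(9.81×0.0437) = 4.02.
Bélanger equation: y₂/y₁ = ½[√(1 + 8Fr₁²) − 1] = ½[√130.1 − 1] = 5.20.
y₂ = 5.20 × 0.0437 = 0.227 m.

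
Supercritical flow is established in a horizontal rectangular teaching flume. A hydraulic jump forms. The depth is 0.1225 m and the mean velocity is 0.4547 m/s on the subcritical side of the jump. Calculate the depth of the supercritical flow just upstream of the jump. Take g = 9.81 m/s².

Fr₂ = V₂/√(g·y₂) = 0.4547/√(9.81×0.1225) = 0.4148.
The Bélanger relation is symmetric: y₁/y₂ = ½[√(1 + 8Fr₂²) − 1] = ½[√2.3764 − 1] = 0.2708.
y₁ = 0.2708 × 0.1225 = 0.03317 m.

y₁ = 0.03317 m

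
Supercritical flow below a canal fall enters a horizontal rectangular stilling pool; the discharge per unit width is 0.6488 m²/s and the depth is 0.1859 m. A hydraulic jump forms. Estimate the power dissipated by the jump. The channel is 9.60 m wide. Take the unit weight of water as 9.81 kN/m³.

P = 9.339 kW

V₁ = q/y₁ = 0.6488/0.1859 = 3.490 m/s. Fr₁ = V₁/√(g·y₁) = 3.490/√(9.81×0.1859) = 2.584.
Sequent-depth ratio: y₂/y₁ = ½[√(1 + 8Fr₁²) − 1] = ½[√54.432 − 1] = 3.189.
y₂ = 3.189 × 0.1859 = 0.5928 m.
V₂ = q/y₂ = 0.6488/0.5928 = 1.094 m/s. E₁ = y₁ + V₁²/2g = 0.8067 m; E₂ = y₂ + V₂²/2g = 0.6539 m. ΔE = E₁ − E₂ = 0.1528 m.
Q = q·b = 0.6488 × 9.60 = 6.228 m³/s. P = γ·Q·ΔE = 9.81 × 6.228 × 0.1528 = 9.339 kW.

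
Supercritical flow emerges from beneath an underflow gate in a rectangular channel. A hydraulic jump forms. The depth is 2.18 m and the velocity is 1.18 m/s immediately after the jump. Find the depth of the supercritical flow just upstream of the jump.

Fr₂ = V₂/√(g·y₂) = 1.18/√(9.81×2.18) = 0.255.
Since the conjugate-depth ratio holds either way, y₁/y₂ = ½[√(1 + 8Fr₂²) − 1] = ½[√1.521 − 1] = 0.117.
y₁ = 0.117 × 2.18 = 0.254 m.

y₁ = 0.254 m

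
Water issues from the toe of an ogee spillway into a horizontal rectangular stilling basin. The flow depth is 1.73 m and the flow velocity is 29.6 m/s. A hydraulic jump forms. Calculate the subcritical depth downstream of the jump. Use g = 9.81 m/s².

Fr₁ = V₁/√(g·y₁) = 29.6/√(9.81×1.73) = 7.19.
Bélanger equation: y₂/y₁ = ½[√(1 + 8Fr₁²) − 1] = ½[√414.0 − 1] = 9.67.
y₂ = 9.67 × 1.73 = 16.7 m.

y₂ = 16.7 m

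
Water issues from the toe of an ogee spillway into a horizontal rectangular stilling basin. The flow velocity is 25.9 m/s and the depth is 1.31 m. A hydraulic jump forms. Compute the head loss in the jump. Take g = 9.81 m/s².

Fr₁ = V₁/√(g·y₁) = 25.9/√(9.81×1.31) = 7.22.
Bélanger equation: y₂/y₁ = ½[√(1 + 8Fr₁²) − 1] = ½[√418.6 − 1] = 9.73.
y₂ = 9.73 × 1.31 = 12.7 m.
q = V₁·y₁ = 25.9 × 1.31 = 33.9 m²/s. V₂ = q/y₂ = 33.9/12.7 = 2.66 m/s. E₁ = y₁ + V₁²/2g = 35.5 m; E₂ = y₂ + V₂²/2g = 13.1 m. ΔE = E₁ − E₂ = 22.4 m.

ΔE = 22.4 m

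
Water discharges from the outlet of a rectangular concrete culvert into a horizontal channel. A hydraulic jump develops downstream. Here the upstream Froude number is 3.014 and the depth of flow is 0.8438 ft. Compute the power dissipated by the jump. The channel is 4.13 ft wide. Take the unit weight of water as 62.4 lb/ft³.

Fr₁ = 3.014 (given).
Bélanger equation: y₂/y₁ = ½[√(1 + 8Fr₁²) − 1] = ½[√73.674 − 1] = 3.792.
y₂ = 3.792 × 0.8438 = 3.199 ft.
V₁ = Fr₁·√(g·y₁) = 3.014×√(32.2×0.8438) = 15.71 ft/s; q = V₁·y₁ = 13.26 ft²/s. V₂ = q/y₂ = 13.26/3.199 = 4.143 ft/s. E₁ = y₁ + V₁²/2g = 4.676 ft; E₂ = y₂ + V₂²/2g = 3.466 ft. ΔE = E₁ − E₂ = 1.210 ft.
Q = q·b = 13.26 × 4.13 = 54.75 cfs. P = γ·Q·ΔE/550 = 62.4 × 54.75 × 1.210 / 550 = 7.519 hp.

P = 7.519 hp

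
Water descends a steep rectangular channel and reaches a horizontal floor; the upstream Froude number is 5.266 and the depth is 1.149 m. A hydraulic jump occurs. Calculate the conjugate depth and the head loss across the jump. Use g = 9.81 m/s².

Fr₁ = 5.266 (given).
By Bélanger, y₂/y₁ = ½[√(1 + 8Fr₁²) − 1] = ½[√222.85 − 1] = 6.964.
y₂ = 6.964 × 1.149 = 8.002 m.
Head loss: ΔE = (y₂ − y₁)³/(4y₁y₂) = (8.002 − 1.149)³/(4×1.149×8.002) = 321.8/36.78 = 8.750 m.

y₂ = 8.002 m; ΔE = 8.750 m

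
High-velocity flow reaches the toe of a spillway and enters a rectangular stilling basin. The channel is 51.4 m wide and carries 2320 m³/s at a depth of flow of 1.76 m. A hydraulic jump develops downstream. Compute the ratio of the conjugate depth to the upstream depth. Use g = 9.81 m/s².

y₂/y₁ = 8.24

q = Q/b = 2320/51.4 = 45.1 m²/s; V₁ = q/y₁ = 25.6 m/s. Fr₁ = V₁/√(g·y₁) = 6.17.
From the momentum equation for a rectangular channel, y₂/y₁ = ½[√(1 + 8Fr₁²) − 1] = ½[√305.7 − 1] = 8.24.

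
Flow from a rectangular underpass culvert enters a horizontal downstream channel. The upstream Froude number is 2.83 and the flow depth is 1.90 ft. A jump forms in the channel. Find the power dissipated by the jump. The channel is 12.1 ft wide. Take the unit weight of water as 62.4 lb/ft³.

P = 126 hp

Fr₁ = 2.83 (given).
From the momentum equation for a rectangular channel, y₂/y₁ = ½[√(1 + 8Fr₁²) − 1] = ½[√65.07 − 1] = 3.53.
y₂ = 3.53 × 1.90 = 6.71 ft.
V₁ = Fr₁·√(g·y₁) = 2.83×√(32.2×1.90) = 22.1 ft/s; q = V₁·y₁ = 42.1 ft²/s. V₂ = q/y₂ = 42.1/6.71 = 6.26 ft/s. E₁ = y₁ + V₁²/2g = 9.51 ft; E₂ = y₂ + V₂²/2g = 7.32 ft. ΔE = E₁ − E₂ = 2.19 ft.
Q = q·b = 42.1 × 12.1 = 509 cfs. P = γ·Q·ΔE/550 = 62.4 × 509 × 2.19 / 550 = 126 hp.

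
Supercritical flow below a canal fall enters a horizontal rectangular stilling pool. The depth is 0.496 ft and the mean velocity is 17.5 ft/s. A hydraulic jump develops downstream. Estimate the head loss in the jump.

Fr₁ = V₁/√(g·y₁) = 17.5/√(32.2×0.496) = 4.38.
Conjugate-depth relation: y₂/y₁ = ½[√(1 + 8Fr₁²) − 1] = ½[√154.4 − 1] = 5.71.
y₂ = 5.71 × 0.496 = 2.83 ft.
q = V₁·y₁ = 17.5 × 0.496 = 8.68 ft²/s. V₂ = q/y₂ = 8.68/2.83 = 3.06 ft/s. E₁ = y₁ + V₁²/2g = 5.25 ft; E₂ = y₂ + V₂²/2g = 2.98 ft. ΔE = E₁ − E₂ = 2.27 ft.

ΔE = 2.27 ft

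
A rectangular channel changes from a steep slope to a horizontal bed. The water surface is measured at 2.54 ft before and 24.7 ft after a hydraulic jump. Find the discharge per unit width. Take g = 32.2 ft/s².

For a rectangular channel the momentum equation gives q² = ½·g·y₁·y₂·(y₁ + y₂) = ½×32.2×2.54×24.7×27.2 = 27515.
q = √27515 = 166 ft²/s.

q = 166 ft²/s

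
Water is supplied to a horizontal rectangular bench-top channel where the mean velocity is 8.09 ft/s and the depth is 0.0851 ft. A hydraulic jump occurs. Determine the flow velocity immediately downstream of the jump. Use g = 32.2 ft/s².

Fr₁ = V₁/√(g·y₁) = 8.09/√(32.2×0.0851) = 4.89.
Conjugate-depth relation: y₂/y₁ = ½[√(1 + 8Fr₁²) − 1] = ½[√192.1 − 1] = 6.43.
y₂ = 6.43 × 0.0851 = 0.547 ft.
q = V₁·y₁ = 8.09 × 0.0851 = 0.688 ft²/s.
V₂ = q/y₂ = 0.688/0.547 = 1.26 ft/s.

V₂ = 1.26 ft/s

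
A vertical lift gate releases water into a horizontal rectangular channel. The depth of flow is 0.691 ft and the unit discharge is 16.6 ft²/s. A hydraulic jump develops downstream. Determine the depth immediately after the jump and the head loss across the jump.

V₁ = q/y₁ = 16.6/0.691 = 24.0 ft/s. Fr₁ = V₁/√(g·y₁) = 24.0/√(32.2×0.691) = 5.09.
Sequent-depth ratio: y₂/y₁ = ½[√(1 + 8Fr₁²) − 1] = ½[√208.5 − 1] = 6.72.
y₂ = 6.72 × 0.691 = 4.64 ft.
V₂ = q/y₂ = 16.6/4.64 = 3.58 ft/s. E₁ = y₁ + V₁²/2g = 9.65 ft; E₂ = y₂ + V₂²/2g = 4.84 ft. ΔE = E₁ − E₂ = 4.81 ft.

y₂ = 4.64 ft; ΔE = 4.81 ft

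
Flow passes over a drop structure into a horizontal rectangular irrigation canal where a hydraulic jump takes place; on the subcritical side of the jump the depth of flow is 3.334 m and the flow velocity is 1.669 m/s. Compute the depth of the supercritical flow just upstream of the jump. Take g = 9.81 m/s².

y₁ = 0.4945 m

Fr₂ = V₂/√(g·y₂) = 1.669/√(9.81×3.334) = 0.2918.
Applying the sequent-depth relation in reverse, y₁/y₂ = ½[√(1 + 8Fr₂²) − 1] = ½[√1.6813 − 1] = 0.1483.
y₁ = 0.1483 × 3.334 = 0.4945 m.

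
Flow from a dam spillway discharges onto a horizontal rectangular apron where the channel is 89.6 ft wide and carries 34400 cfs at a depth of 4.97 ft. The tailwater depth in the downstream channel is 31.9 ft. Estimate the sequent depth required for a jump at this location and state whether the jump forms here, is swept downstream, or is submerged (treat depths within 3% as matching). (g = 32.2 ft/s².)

y₂ = 40.5 ft; the jump is swept downstream

q = Q/b = 34400/89.6 = 384 ft²/s; V₁ = q/y₁ = 77.2 ft/s. Fr₁ = V₁/√(g·y₁) = 6.11.
Conjugate-depth relation: y₂/y₁ = ½[√(1 + 8Fr₁²) − 1] = ½[√299.3 − 1] = 8.15.
y₂ = 8.15 × 4.97 = 40.5 ft.
Tailwater y_tw = 31.9 ft: y_tw < y₂, so the jump is swept downstream.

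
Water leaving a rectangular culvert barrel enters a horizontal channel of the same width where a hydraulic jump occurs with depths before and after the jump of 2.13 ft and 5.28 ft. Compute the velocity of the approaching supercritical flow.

V₁ = 17.2 ft/s

For a rectangular channel the momentum equation gives q² = ½·g·y₁·y₂·(y₁ + y₂) = ½×32.2×2.13×5.28×7.41 = 1342.
q = √1342 = 36.6 ft²/s.
V₁ = q/y₁ = 36.6/2.13 = 17.2 ft/s.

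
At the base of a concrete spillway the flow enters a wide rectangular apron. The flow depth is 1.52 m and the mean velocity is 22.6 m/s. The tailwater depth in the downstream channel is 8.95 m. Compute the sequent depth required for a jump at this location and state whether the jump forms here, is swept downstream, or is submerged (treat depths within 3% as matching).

y₂ = 11.8 m; the jump is swept downstream

Fr₁ = V₁/√(g·y₁) = 22.6/√(9.81×1.52) = 5.85.
By Bélanger, y₂/y₁ = ½[√(1 + 8Fr₁²) − 1] = ½[√275.0 − 1] = 7.79.
y₂ = 7.79 × 1.52 = 11.8 m.
Tailwater y_tw = 8.95 m: y_tw < y₂, so the jump is swept downstream.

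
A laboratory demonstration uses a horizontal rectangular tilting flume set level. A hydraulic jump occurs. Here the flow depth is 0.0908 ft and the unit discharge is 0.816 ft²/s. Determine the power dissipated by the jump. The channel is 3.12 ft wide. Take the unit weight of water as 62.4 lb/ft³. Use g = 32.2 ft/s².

V₁ = q/y₁ = 0.816/0.0908 = 8.99 ft/s. Fr₁ = V₁/√(g·y₁) = 8.99/√(32.2×0.0908) = 5.26.
Bélanger equation: y₂/y₁ = ½[√(1 + 8Fr₁²) − 1] = ½[√222.0 − 1] = 6.95.
y₂ = 6.95 × 0.0908 = 0.631 ft.
Head loss: ΔE = (y₂ − y₁)³/(4y₁y₂) = (0.631 − 0.0908)³/(4×0.0908×0.631) = 0.158/0.229 = 0.688 ft.
Q = q·b = 0.816 × 3.12 = 2.55 cfs. P = γ·Q·ΔE/550 = 62.4 × 2.55 × 0.688 / 550 = 0.199 hp.

P = 0.199 hp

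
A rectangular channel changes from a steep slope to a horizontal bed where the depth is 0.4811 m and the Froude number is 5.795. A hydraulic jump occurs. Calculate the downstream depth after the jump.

y₂ = 3.710 m

Fr₁ = 5.795 (given).
Sequent-depth ratio: y₂/y₁ = ½[√(1 + 8Fr₁²) − 1] = ½[√269.66 − 1] = 7.711.
y₂ = 7.711 × 0.4811 = 3.710 m.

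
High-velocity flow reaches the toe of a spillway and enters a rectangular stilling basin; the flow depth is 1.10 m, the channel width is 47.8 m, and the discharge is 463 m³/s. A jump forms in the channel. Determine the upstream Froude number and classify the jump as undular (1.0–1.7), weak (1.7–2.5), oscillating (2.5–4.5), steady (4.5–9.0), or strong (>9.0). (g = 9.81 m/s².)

Fr₁ = 2.68; oscillating jump

q = Q/b = 463/47.8 = 9.69 m²/s; V₁ = q/y₁ = 8.81 m/s. Fr₁ = V₁/√(g·y₁) = 2.68.
Fr₁ = 2.68 lies in the oscillating range.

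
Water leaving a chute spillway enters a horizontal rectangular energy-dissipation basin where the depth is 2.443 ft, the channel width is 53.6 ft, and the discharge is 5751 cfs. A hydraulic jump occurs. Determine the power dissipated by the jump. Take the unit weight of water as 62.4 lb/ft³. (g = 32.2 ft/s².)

q = Q/b = 5751/53.6 = 107.3 ft²/s; V₁ = q/y₁ = 43.92 ft/s. Fr₁ = V₁/√(g·y₁) = 4.952.
By Bélanger, y₂/y₁ = ½[√(1 + 8Fr₁²) − 1] = ½[√197.16 − 1] = 6.521.
y₂ = 6.521 × 2.443 = 15.93 ft.
V₂ = q/y₂ = 107.3/15.93 = 6.735 ft/s. E₁ = y₁ + V₁²/2g = 32.39 ft; E₂ = y₂ + V₂²/2g = 16.63 ft. ΔE = E₁ − E₂ = 15.76 ft.
P = γ·Q·ΔE/550 = 62.4 × 5751 × 15.76 / 550 = 10283 hp.

P = 10283 hp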